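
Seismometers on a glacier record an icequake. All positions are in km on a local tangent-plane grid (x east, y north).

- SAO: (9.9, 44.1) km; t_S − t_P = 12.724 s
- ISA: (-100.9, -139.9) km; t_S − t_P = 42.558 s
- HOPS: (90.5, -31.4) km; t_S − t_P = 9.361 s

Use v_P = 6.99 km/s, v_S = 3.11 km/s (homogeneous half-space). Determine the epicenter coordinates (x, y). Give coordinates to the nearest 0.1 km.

(76.7, 19.2)

Distance from S−P lag: d = Δt · v_P v_S / (v_P − v_S) = Δt · (6.99·3.11)/(6.99−3.11) ≈ 5.6028·Δt.
So d_SAO = 71.29, d_ISA = 238.44, d_HOPS = 52.45 km.
Circle about each station: (x − 9.9)² + (y − 44.1)² = 71.29²; (x + 100.9)² + (y + 139.9)² = 238.44²; (x − 90.5)² + (y + 31.4)² = 52.45².
Subtracting pairs of circle equations eliminates x²+y² and gives linear equations (the radical axes):
-221.6 x − 368.0 y = -24061.37
161.2 x − 151.0 y = 9464.65
Solving the 2×2 system: x ≈ 76.7, y ≈ 19.2 km.
Check against SAO (with the unrounded x, y): √((x − 9.9)²+(y − 44.1)²) = 71.29 ≈ 71.29 km. ✓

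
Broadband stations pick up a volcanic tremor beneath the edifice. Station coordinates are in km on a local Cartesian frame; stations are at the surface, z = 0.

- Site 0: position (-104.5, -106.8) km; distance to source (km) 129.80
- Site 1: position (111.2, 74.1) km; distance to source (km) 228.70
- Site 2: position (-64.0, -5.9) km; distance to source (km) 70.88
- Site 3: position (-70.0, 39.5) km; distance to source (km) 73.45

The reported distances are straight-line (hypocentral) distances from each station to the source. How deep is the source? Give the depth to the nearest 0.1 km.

Each station gives a sphere (x−x_i)² + (y−y_i)² + z² = d_i² (stations at z=0).
Subtracting the Site 0 sphere from Site 1 and Site 2: z² cancels, leaving linear equations in x and y:
431.4 x + 361.8 y = -39925.89
81.0 x + 201.8 y = -6371.61
Solving: x ≈ -99.597, y ≈ 8.403 km (keep extra digits for the depth step; rounded: -99.6, 8.4).
Then from the Site 0 sphere: z² = 129.80² − (x + 104.5)² − (y + 106.8)² with x = -99.597, y = 8.403, so z ≈ 59.601 ≈ 59.6 km.
Check against Site 3 (with the unrounded solution): distance 73.45 ≈ 73.45 km. ✓

depth ≈ 59.6 km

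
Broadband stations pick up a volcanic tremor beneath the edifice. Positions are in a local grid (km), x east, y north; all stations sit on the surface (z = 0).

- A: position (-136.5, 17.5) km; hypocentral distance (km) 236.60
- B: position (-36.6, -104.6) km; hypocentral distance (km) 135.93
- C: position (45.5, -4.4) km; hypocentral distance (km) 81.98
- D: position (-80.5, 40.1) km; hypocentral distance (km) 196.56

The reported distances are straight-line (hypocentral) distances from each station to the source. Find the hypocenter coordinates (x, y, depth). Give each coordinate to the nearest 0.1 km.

x ≈ 81.9 km, y ≈ -59.3 km, depth ≈ 48.8 km

Each station gives a sphere (x−x_i)² + (y−y_i)² + z² = d_i² (stations at z=0).
Subtracting the A sphere from B and C: z² cancels, leaving linear equations in x and y:
199.8 x − 244.2 y = 30844.82
364.0 x − 43.8 y = 32409.95
Solving: x ≈ 81.903, y ≈ -59.298 km (keep extra digits for the depth step; rounded: 81.9, -59.3).
Then from the A sphere: z² = 236.60² − (x + 136.5)² − (y − 17.5)² with x = 81.903, y = -59.298, so z ≈ 48.803 ≈ 48.8 km.
Check against D (with the unrounded solution): distance 196.56 ≈ 196.56 km. ✓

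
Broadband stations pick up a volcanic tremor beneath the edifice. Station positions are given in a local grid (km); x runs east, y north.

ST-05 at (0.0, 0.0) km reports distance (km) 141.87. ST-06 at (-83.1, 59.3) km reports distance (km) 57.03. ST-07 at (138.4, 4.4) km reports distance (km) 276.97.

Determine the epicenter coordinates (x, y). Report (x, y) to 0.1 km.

x ≈ -136.4 km, y ≈ 39.0 km

Circle about each station: x² + y² = 141.87²; (x + 83.1)² + (y − 59.3)² = 57.03²; (x − 138.4)² + (y − 4.4)² = 276.97².
Subtracting the ST-05 equation from the ST-06 and ST-07 equations removes the quadratic terms:
-166.2 x + 118.6 y = 27296.78
276.8 x + 8.8 y = -37411.36
Solving the 2×2 system: x ≈ -136.4, y ≈ 39.0 km.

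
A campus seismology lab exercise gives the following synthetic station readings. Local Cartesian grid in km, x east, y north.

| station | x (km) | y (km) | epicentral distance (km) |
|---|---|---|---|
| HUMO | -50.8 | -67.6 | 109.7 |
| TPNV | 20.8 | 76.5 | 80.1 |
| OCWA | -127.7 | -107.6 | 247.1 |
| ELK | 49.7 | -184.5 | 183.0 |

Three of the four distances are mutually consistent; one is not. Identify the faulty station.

Solve using three stations at a time. Using HUMO, TPNV, ELK (subtract circle equations pairwise → linear system) gives (x, y) ≈ (37.1, -1.9).
Distances from that point to each station vs reported:
  HUMO: calculated 109.7 vs reported 109.7 → residual 0.0 km
  TPNV: calculated 80.1 vs reported 80.1 → residual 0.0 km
  OCWA: calculated 195.7 vs reported 247.1 → residual 51.4 km
  ELK: calculated 183.0 vs reported 183.0 → residual 0.0 km
HUMO, TPNV, ELK are mutually consistent (residuals ≈ 0); OCWA is off by 51.4 km.

OCWA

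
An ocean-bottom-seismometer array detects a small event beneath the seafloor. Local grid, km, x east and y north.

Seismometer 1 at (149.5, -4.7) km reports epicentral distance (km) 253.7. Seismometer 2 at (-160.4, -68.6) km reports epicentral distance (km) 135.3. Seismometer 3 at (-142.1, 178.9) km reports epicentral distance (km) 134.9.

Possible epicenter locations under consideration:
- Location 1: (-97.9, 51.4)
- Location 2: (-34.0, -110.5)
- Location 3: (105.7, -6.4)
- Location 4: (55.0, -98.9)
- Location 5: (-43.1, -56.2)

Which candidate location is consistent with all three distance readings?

Location 1

For each candidate, compare |candidate − station| to the reported distance:
Location 1: residuals Seismometer 1 0.0, Seismometer 2 0.0, Seismometer 3 0.0 → max 0.0 km
Location 2: residuals Seismometer 1 41.9, Seismometer 2 2.1, Seismometer 3 174.0 → max 174.0 km
Location 3: residuals Seismometer 1 209.9, Seismometer 2 138.0, Seismometer 3 174.5 → max 209.9 km
Location 4: residuals Seismometer 1 120.3, Seismometer 2 82.2, Seismometer 3 205.7 → max 205.7 km
Location 5: residuals Seismometer 1 54.3, Seismometer 2 17.3, Seismometer 3 120.2 → max 120.2 km
Only Location 1 has all residuals ≈ 0.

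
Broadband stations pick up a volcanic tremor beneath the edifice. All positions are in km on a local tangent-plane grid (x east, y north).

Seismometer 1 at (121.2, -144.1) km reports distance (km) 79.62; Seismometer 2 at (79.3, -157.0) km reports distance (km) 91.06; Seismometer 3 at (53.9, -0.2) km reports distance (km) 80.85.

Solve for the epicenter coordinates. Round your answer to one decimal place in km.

Circle about each station: (x − 121.2)² + (y + 144.1)² = 79.62²; (x − 79.3)² + (y + 157.0)² = 91.06²; (x − 53.9)² + (y + 0.2)² = 80.85².
Subtracting pairs of circle equations eliminates x²+y² and gives linear equations (the radical axes):
-83.8 x − 25.8 y = -6469.34
-134.6 x + 287.8 y = -32746.38
Solving the 2×2 system: x ≈ 98.1, y ≈ -67.9 km.

(98.1, -67.9)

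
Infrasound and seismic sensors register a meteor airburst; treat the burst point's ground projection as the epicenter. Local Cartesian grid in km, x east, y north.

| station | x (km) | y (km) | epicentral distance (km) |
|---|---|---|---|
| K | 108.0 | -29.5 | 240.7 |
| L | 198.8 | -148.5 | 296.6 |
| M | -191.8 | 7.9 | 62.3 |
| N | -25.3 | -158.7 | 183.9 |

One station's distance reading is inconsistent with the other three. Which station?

Solve using three stations at a time. Using K, M, N (subtract circle equations pairwise → linear system) gives (x, y) ≈ (-131.8, -8.8).
Distances from that point to each station vs reported:
  K: calculated 240.7 vs reported 240.7 → residual 0.0 km
  L: calculated 358.9 vs reported 296.6 → residual 62.3 km
  M: calculated 62.3 vs reported 62.3 → residual 0.0 km
  N: calculated 183.9 vs reported 183.9 → residual 0.0 km
K, M, N are mutually consistent (residuals ≈ 0); L is off by 62.3 km.

L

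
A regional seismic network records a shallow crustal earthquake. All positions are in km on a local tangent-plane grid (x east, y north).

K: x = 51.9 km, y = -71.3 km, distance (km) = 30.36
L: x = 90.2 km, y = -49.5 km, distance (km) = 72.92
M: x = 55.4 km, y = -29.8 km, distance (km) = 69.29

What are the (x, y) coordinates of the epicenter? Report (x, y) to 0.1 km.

Circle about each station: (x − 51.9)² + (y + 71.3)² = 30.36²; (x − 90.2)² + (y + 49.5)² = 72.92²; (x − 55.4)² + (y + 29.8)² = 69.29².
Subtracting pairs of circle equations eliminates x²+y² and gives linear equations (the radical axes):
76.6 x + 43.6 y = -1586.61
7.0 x + 83.0 y = -7699.47
Solving the 2×2 system: x ≈ 33.7, y ≈ -95.6 km.

33.7 km east, -95.6 km north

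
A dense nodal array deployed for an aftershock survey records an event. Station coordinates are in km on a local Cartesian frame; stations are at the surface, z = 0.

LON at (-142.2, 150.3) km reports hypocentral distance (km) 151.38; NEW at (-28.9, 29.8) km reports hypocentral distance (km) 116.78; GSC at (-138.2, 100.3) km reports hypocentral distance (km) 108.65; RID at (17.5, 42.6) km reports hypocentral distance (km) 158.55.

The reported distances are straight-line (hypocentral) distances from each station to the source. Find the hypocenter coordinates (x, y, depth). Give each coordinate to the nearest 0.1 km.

Each station gives a sphere (x−x_i)² + (y−y_i)² + z² = d_i² (stations at z=0).
Subtracting the LON sphere from NEW and GSC: z² cancels, leaving linear equations in x and y:
226.6 x − 241.0 y = -31809.34
8.0 x − 100.0 y = -2540.52
Solving: x ≈ -123.899, y ≈ 15.493 km (keep extra digits for the depth step; rounded: -123.9, 15.5).
Then from the LON sphere: z² = 151.38² − (x + 142.2)² − (y − 150.3)² with x = -123.899, y = 15.493, so z ≈ 66.393 ≈ 66.4 km.
Check against RID (with the unrounded solution): distance 158.54 ≈ 158.55 km. ✓

x ≈ -123.9 km, y ≈ 15.5 km, depth ≈ 66.4 km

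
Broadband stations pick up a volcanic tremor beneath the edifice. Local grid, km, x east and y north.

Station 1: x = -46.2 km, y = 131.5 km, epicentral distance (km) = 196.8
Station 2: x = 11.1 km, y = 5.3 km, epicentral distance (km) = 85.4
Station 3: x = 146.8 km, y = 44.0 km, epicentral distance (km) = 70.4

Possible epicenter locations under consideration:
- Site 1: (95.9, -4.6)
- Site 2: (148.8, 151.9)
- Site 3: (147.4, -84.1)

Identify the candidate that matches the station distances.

For each candidate, compare |candidate − station| to the reported distance:
Site 1: residuals Station 1 0.0, Station 2 0.0, Station 3 0.0 → max 0.0 km
Site 2: residuals Station 1 0.7, Station 2 115.7, Station 3 37.5 → max 115.7 km
Site 3: residuals Station 1 93.0, Station 2 77.6, Station 3 57.7 → max 93.0 km
Only Site 1 has all residuals ≈ 0.

Site 1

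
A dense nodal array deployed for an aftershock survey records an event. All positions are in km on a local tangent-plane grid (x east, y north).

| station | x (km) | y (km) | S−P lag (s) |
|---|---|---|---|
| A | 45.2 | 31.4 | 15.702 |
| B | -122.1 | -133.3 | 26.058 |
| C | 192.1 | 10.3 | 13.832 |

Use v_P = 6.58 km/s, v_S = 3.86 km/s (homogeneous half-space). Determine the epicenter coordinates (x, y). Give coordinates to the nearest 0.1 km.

118.3 km east, -95.7 km north

Distance from S−P lag: d = Δt · v_P v_S / (v_P − v_S) = Δt · (6.58·3.86)/(6.58−3.86) ≈ 9.3378·Δt.
So d_A = 146.62, d_B = 243.32, d_C = 129.16 km.
Circle about each station: (x − 45.2)² + (y − 31.4)² = 146.62²; (x + 122.1)² + (y + 133.3)² = 243.32²; (x − 192.1)² + (y − 10.3)² = 129.16².
Subtracting pairs of circle equations eliminates x²+y² and gives linear equations (the radical axes):
-334.6 x − 329.4 y = -8058.90
293.8 x − 42.2 y = 38794.62
Solving the 2×2 system: x ≈ 118.3, y ≈ -95.7 km.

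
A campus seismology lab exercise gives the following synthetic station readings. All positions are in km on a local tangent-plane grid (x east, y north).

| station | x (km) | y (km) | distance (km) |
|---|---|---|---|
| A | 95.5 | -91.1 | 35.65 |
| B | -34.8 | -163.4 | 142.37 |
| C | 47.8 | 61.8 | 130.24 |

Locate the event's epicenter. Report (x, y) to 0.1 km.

Circle about each station: (x − 95.5)² + (y + 91.1)² = 35.65²; (x + 34.8)² + (y + 163.4)² = 142.37²; (x − 47.8)² + (y − 61.8)² = 130.24².
Subtracting the A equation from the B and C equations removes the quadratic terms:
-260.6 x − 144.6 y = -8507.15
-95.4 x + 305.8 y = -27006.92
Solving the 2×2 system: x ≈ 69.6, y ≈ -66.6 km.
Check against A (with the unrounded x, y): √((x − 95.5)²+(y + 91.1)²) = 35.65 ≈ 35.65 km. ✓

(69.6, -66.6)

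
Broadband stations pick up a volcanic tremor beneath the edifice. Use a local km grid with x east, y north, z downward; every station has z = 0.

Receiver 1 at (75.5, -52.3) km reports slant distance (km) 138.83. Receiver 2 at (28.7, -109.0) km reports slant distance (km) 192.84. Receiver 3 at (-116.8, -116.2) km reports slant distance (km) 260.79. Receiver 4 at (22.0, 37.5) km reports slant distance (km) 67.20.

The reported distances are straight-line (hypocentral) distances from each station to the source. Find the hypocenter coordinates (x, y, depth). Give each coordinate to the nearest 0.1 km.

Each station gives a sphere (x−x_i)² + (y−y_i)² + z² = d_i² (stations at z=0).
Subtracting the Receiver 1 sphere from Receiver 2 and Receiver 3: z² cancels, leaving linear equations in x and y:
-93.6 x − 113.4 y = -13644.35
-384.6 x − 127.8 y = -30028.52
Solving: x ≈ 52.493, y ≈ 76.993 km (keep extra digits for the depth step; rounded: 52.5, 77.0).
Then from the Receiver 1 sphere: z² = 138.83² − (x − 75.5)² − (y + 52.3)² with x = 52.493, y = 76.993, so z ≈ 45.031 ≈ 45.0 km.

x ≈ 52.5 km, y ≈ 77.0 km, depth ≈ 45.0 km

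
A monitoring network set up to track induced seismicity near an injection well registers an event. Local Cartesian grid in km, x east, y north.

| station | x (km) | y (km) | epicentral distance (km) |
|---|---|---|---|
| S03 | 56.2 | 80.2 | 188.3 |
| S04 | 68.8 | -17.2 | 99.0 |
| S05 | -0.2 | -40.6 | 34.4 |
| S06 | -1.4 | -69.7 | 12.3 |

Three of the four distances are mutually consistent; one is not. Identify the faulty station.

S03

Solve using three stations at a time. Using S04, S05, S06 (subtract circle equations pairwise → linear system) gives (x, y) ≈ (-13.4, -72.4).
Distances from that point to each station vs reported:
  S03: calculated 167.7 vs reported 188.3 → residual 20.6 km
  S04: calculated 99.0 vs reported 99.0 → residual 0.0 km
  S05: calculated 34.4 vs reported 34.4 → residual 0.0 km
  S06: calculated 12.3 vs reported 12.3 → residual 0.0 km
S04, S05, S06 are mutually consistent (residuals ≈ 0); S03 is off by 20.6 km.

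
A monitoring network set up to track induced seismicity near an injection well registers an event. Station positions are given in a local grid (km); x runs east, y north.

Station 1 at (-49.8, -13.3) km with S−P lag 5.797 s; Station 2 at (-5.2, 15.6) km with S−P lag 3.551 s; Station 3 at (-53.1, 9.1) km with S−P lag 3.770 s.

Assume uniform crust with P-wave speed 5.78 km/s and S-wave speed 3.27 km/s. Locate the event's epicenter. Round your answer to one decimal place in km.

-30.0 km east, 25.6 km north

Distance from S−P lag: d = Δt · v_P v_S / (v_P − v_S) = Δt · (5.78·3.27)/(5.78−3.27) ≈ 7.5301·Δt.
So d_Station 1 = 43.65, d_Station 2 = 26.74, d_Station 3 = 28.39 km.
Circle about each station: (x + 49.8)² + (y + 13.3)² = 43.65²; (x + 5.2)² + (y − 15.6)² = 26.74²; (x + 53.1)² + (y − 9.1)² = 28.39².
Subtracting pairs of circle equations eliminates x²+y² and gives linear equations (the radical axes):
89.2 x + 57.8 y = -1196.24
-6.6 x + 44.8 y = 1344.82
Solving the 2×2 system: x ≈ -30.0, y ≈ 25.6 km.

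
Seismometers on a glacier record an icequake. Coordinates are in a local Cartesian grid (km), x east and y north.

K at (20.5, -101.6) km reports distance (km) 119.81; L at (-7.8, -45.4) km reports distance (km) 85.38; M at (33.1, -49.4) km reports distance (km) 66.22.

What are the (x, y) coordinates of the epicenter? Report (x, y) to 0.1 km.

x ≈ 54.1 km, y ≈ 13.4 km

Circle about each station: (x − 20.5)² + (y + 101.6)² = 119.81²; (x + 7.8)² + (y + 45.4)² = 85.38²; (x − 33.1)² + (y + 49.4)² = 66.22².
Subtracting the K equation from the L and M equations removes the quadratic terms:
-56.6 x + 112.4 y = -1556.12
25.2 x + 104.4 y = 2762.51
Solving the 2×2 system: x ≈ 54.1, y ≈ 13.4 km.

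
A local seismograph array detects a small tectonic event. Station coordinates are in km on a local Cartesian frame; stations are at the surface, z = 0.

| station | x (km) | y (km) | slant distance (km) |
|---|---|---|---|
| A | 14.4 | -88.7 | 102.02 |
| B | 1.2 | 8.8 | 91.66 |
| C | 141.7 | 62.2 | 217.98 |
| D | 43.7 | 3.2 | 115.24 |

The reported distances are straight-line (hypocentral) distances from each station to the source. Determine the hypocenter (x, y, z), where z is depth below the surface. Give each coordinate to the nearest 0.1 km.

Each station gives a sphere (x−x_i)² + (y−y_i)² + z² = d_i² (stations at z=0).
Subtracting the A sphere from B and C: z² cancels, leaving linear equations in x and y:
-26.4 x + 195.0 y = -5989.65
254.6 x + 301.8 y = -21234.52
Solving: x ≈ -40.494, y ≈ -36.198 km (keep extra digits for the depth step; rounded: -40.5, -36.2).
Then from the A sphere: z² = 102.02² − (x − 14.4)² − (y + 88.7)² with x = -40.494, y = -36.198, so z ≈ 68.105 ≈ 68.1 km.
Check against D (with the unrounded solution): distance 115.24 ≈ 115.24 km. ✓

(-40.5, -36.2, 68.1)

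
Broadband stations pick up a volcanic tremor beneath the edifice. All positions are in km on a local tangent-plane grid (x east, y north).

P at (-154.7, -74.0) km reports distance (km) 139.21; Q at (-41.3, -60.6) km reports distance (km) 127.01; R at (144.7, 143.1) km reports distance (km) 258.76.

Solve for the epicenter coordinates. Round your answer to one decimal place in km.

x ≈ -97.9 km, y ≈ 53.1 km

Circle about each station: (x + 154.7)² + (y + 74.0)² = 139.21²; (x + 41.3)² + (y + 60.6)² = 127.01²; (x − 144.7)² + (y − 143.1)² = 258.76².
Subtracting pairs of circle equations eliminates x²+y² and gives linear equations (the radical axes):
226.8 x + 26.8 y = -20782.16
598.8 x + 434.2 y = -35569.70
Solving the 2×2 system: x ≈ -97.9, y ≈ 53.1 km.
Check against P (with the unrounded x, y): √((x + 154.7)²+(y + 74.0)²) = 139.21 ≈ 139.21 km. ✓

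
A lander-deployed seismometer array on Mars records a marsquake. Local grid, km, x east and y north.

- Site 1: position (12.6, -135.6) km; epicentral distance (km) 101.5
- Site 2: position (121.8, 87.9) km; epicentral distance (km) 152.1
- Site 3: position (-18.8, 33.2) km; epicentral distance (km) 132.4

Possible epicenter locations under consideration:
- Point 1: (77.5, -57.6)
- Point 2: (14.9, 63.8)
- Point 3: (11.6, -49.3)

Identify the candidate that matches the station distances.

Point 1

For each candidate, compare |candidate − station| to the reported distance:
Point 1: residuals Site 1 0.0, Site 2 0.0, Site 3 0.0 → max 0.0 km
Point 2: residuals Site 1 97.9, Site 2 42.5, Site 3 86.9 → max 97.9 km
Point 3: residuals Site 1 15.2, Site 2 23.9, Site 3 44.5 → max 44.5 km
Only Point 1 has all residuals ≈ 0.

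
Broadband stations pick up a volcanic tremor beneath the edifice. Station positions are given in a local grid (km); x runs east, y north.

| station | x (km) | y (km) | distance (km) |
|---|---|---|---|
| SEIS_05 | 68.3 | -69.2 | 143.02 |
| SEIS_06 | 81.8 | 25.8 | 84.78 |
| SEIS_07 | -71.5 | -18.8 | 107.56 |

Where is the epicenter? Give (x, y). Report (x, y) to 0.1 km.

Circle about each station: (x − 68.3)² + (y + 69.2)² = 143.02²; (x − 81.8)² + (y − 25.8)² = 84.78²; (x + 71.5)² + (y + 18.8)² = 107.56².
Subtracting the SEIS_05 equation from the SEIS_06 and SEIS_07 equations removes the quadratic terms:
27.0 x + 190.0 y = 11170.42
-279.6 x + 100.8 y = 4897.73
Solving the 2×2 system: x ≈ 3.5, y ≈ 58.3 km.

x ≈ 3.5 km, y ≈ 58.3 km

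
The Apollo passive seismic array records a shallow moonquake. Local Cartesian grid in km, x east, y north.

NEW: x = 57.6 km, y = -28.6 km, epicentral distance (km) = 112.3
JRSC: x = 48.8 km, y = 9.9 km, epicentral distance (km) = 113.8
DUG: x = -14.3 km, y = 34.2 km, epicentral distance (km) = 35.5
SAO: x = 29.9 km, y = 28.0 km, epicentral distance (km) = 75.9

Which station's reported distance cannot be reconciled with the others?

JRSC

Solve using three stations at a time. Using NEW, DUG, SAO (subtract circle equations pairwise → linear system) gives (x, y) ≈ (-45.1, 16.7).
Distances from that point to each station vs reported:
  NEW: calculated 112.3 vs reported 112.3 → residual 0.0 km
  JRSC: calculated 94.2 vs reported 113.8 → residual 19.6 km
  DUG: calculated 35.4 vs reported 35.5 → residual 0.1 km
  SAO: calculated 75.9 vs reported 75.9 → residual 0.0 km
NEW, DUG, SAO are mutually consistent (residuals ≈ 0); JRSC is off by 19.6 km.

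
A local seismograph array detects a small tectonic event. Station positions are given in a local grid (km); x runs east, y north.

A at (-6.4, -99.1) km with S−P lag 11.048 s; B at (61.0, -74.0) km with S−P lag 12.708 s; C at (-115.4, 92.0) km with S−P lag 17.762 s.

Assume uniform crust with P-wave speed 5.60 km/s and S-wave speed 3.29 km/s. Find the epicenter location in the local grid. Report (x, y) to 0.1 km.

Distance from S−P lag: d = Δt · v_P v_S / (v_P − v_S) = Δt · (5.60·3.29)/(5.60−3.29) ≈ 7.9758·Δt.
So d_A = 88.12, d_B = 101.36, d_C = 141.67 km.
Circle about each station: (x + 6.4)² + (y + 99.1)² = 88.12²; (x − 61.0)² + (y + 74.0)² = 101.36²; (x + 115.4)² + (y − 92.0)² = 141.67².
Subtracting the A equation from the B and C equations removes the quadratic terms:
134.8 x + 50.2 y = -3173.49
-218.0 x + 382.2 y = -385.86
Solving the 2×2 system: x ≈ -19.1, y ≈ -11.9 km.

-19.1 km east, -11.9 km north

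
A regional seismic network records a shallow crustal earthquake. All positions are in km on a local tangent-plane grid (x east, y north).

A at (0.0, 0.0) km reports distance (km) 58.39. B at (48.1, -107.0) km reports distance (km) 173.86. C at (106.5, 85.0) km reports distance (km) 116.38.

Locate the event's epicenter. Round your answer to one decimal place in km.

-6.7 km east, 58.0 km north

Circle about each station: x² + y² = 58.39²; (x − 48.1)² + (y + 107.0)² = 173.86²; (x − 106.5)² + (y − 85.0)² = 116.38².
Subtracting pairs of circle equations eliminates x²+y² and gives linear equations (the radical axes):
96.2 x − 214.0 y = -13055.30
213.0 x + 170.0 y = 8432.34
Solving the 2×2 system: x ≈ -6.7, y ≈ 58.0 km.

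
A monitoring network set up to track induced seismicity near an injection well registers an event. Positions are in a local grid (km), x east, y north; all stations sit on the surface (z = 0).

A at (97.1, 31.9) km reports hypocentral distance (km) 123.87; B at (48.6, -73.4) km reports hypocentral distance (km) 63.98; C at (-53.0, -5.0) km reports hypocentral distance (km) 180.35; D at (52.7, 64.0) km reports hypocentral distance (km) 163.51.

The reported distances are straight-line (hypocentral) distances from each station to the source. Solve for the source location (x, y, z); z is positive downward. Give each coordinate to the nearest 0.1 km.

x ≈ 104.4 km, y ≈ -88.7 km, depth ≈ 27.3 km

Each station gives a sphere (x−x_i)² + (y−y_i)² + z² = d_i² (stations at z=0).
Subtracting the A sphere from B and C: z² cancels, leaving linear equations in x and y:
-97.0 x − 210.6 y = 8553.84
-300.2 x − 73.8 y = -24794.37
Solving: x ≈ 104.399, y ≈ -88.701 km (keep extra digits for the depth step; rounded: 104.4, -88.7).
Then from the A sphere: z² = 123.87² − (x − 97.1)² − (y − 31.9)² with x = 104.399, y = -88.701, so z ≈ 27.311 ≈ 27.3 km.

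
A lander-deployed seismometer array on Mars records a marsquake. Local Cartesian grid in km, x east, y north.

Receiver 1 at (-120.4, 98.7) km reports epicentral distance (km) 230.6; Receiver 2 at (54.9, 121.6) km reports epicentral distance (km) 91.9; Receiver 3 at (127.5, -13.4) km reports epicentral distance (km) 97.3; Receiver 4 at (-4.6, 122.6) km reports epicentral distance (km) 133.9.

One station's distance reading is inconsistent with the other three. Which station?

Solve using three stations at a time. Using Receiver 1, Receiver 2, Receiver 4 (subtract circle equations pairwise → linear system) gives (x, y) ≈ (103.5, 43.6).
Distances from that point to each station vs reported:
  Receiver 1: calculated 230.6 vs reported 230.6 → residual 0.0 km
  Receiver 2: calculated 91.9 vs reported 91.9 → residual 0.0 km
  Receiver 3: calculated 61.9 vs reported 97.3 → residual 35.4 km
  Receiver 4: calculated 133.9 vs reported 133.9 → residual 0.0 km
Receiver 1, Receiver 2, Receiver 4 are mutually consistent (residuals ≈ 0); Receiver 3 is off by 35.4 km.

Receiver 3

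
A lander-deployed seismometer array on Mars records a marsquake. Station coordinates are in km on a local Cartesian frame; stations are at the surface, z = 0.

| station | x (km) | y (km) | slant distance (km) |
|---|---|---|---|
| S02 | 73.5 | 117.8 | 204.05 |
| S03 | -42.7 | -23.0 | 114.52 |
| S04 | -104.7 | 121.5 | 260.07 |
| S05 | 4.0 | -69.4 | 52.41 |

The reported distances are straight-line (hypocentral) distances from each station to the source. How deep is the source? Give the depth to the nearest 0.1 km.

Each station gives a sphere (x−x_i)² + (y−y_i)² + z² = d_i² (stations at z=0).
Subtracting the S02 sphere from S03 and S04: z² cancels, leaving linear equations in x and y:
-232.4 x − 281.6 y = 11594.77
-356.4 x + 7.4 y = -19554.75
Solving: x ≈ 53.103, y ≈ -84.999 km (keep extra digits for the depth step; rounded: 53.1, -85.0).
Then from the S02 sphere: z² = 204.05² − (x − 73.5)² − (y − 117.8)² with x = 53.103, y = -84.999, so z ≈ 9.640 ≈ 9.6 km.
Check against S05 (with the unrounded solution): distance 52.41 ≈ 52.41 km. ✓

9.6 km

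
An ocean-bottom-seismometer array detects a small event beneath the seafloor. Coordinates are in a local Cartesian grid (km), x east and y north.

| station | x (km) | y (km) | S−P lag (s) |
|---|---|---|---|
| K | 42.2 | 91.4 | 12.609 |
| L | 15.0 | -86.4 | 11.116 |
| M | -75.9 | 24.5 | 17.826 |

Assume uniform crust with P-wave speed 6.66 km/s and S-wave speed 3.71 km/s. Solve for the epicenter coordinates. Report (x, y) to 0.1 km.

(69.2, -10.7)

Distance from S−P lag: d = Δt · v_P v_S / (v_P − v_S) = Δt · (6.66·3.71)/(6.66−3.71) ≈ 8.3758·Δt.
So d_K = 105.61, d_L = 93.11, d_M = 149.31 km.
Circle about each station: (x − 42.2)² + (y − 91.4)² = 105.61²; (x − 15.0)² + (y + 86.4)² = 93.11²; (x + 75.9)² + (y − 24.5)² = 149.31².
Subtracting pairs of circle equations eliminates x²+y² and gives linear equations (the radical axes):
-54.4 x − 355.6 y = 39.16
-236.2 x − 133.8 y = -14913.74
Solving the 2×2 system: x ≈ 69.2, y ≈ -10.7 km.
Check against K (with the unrounded x, y): √((x − 42.2)²+(y − 91.4)²) = 105.61 ≈ 105.61 km. ✓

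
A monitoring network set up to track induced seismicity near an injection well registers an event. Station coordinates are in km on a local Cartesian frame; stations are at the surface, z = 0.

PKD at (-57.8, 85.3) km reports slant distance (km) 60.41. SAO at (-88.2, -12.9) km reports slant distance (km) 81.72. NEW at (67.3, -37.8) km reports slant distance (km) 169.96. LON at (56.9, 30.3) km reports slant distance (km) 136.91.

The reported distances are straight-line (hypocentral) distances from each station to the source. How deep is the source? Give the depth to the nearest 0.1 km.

depth ≈ 48.0 km

Each station gives a sphere (x−x_i)² + (y−y_i)² + z² = d_i² (stations at z=0).
Subtracting the PKD sphere from SAO and NEW: z² cancels, leaving linear equations in x and y:
-60.8 x − 196.4 y = -5700.07
250.2 x − 246.2 y = -29895.83
Solving: x ≈ -69.698, y ≈ 50.599 km (keep extra digits for the depth step; rounded: -69.7, 50.6).
Then from the PKD sphere: z² = 60.41² − (x + 57.8)² − (y − 85.3)² with x = -69.698, y = 50.599, so z ≈ 47.996 ≈ 48.0 km.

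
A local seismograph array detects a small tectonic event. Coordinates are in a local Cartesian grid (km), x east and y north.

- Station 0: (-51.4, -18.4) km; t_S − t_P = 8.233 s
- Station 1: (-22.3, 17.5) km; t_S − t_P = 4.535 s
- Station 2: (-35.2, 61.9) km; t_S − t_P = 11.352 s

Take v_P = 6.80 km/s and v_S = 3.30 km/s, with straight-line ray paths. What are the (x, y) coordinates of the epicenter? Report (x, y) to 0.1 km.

Distance from S−P lag: d = Δt · v_P v_S / (v_P − v_S) = Δt · (6.80·3.30)/(6.80−3.30) ≈ 6.4114·Δt.
So d_Station 0 = 52.79, d_Station 1 = 29.08, d_Station 2 = 72.78 km.
Circle about each station: (x + 51.4)² + (y + 18.4)² = 52.79²; (x + 22.3)² + (y − 17.5)² = 29.08²; (x + 35.2)² + (y − 61.9)² = 72.78².
Subtracting the Station 0 equation from the Station 1 and Station 2 equations removes the quadratic terms:
58.2 x + 71.8 y = -235.84
32.4 x + 160.6 y = -420.01
Solving the 2×2 system: x ≈ -1.1, y ≈ -2.4 km.
Check against Station 0 (with the unrounded x, y): √((x + 51.4)²+(y + 18.4)²) = 52.79 ≈ 52.79 km. ✓

(-1.1, -2.4)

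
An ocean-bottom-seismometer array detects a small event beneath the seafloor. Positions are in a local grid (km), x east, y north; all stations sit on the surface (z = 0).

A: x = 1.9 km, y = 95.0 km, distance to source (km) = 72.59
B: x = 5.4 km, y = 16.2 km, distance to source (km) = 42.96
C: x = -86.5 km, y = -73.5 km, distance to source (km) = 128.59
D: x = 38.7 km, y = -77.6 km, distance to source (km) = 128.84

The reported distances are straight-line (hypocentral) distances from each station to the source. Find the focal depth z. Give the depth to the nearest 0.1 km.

Each station gives a sphere (x−x_i)² + (y−y_i)² + z² = d_i² (stations at z=0).
Subtracting the A sphere from B and C: z² cancels, leaving linear equations in x and y:
7.0 x − 157.6 y = -5313.26
-176.8 x − 337.0 y = -7410.19
Solving: x ≈ -20.605, y ≈ 32.798 km (keep extra digits for the depth step; rounded: -20.6, 32.8).
Then from the A sphere: z² = 72.59² − (x − 1.9)² − (y − 95.0)² with x = -20.605, y = 32.798, so z ≈ 29.896 ≈ 29.9 km.
Check against D (with the unrounded solution): distance 128.84 ≈ 128.84 km. ✓

z ≈ 29.9 km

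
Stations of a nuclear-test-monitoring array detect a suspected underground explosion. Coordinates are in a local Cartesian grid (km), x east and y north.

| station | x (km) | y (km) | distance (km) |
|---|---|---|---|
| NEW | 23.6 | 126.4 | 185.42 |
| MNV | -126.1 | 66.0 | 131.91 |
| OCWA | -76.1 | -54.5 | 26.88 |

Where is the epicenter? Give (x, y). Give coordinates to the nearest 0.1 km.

Circle about each station: (x − 23.6)² + (y − 126.4)² = 185.42²; (x + 126.1)² + (y − 66.0)² = 131.91²; (x + 76.1)² + (y + 54.5)² = 26.88².
Subtracting the NEW equation from the MNV and OCWA equations removes the quadratic terms:
-299.4 x − 120.8 y = 20703.62
-199.4 x − 361.8 y = 25885.58
Solving the 2×2 system: x ≈ -51.8, y ≈ -43.0 km.
Check against NEW (with the unrounded x, y): √((x − 23.6)²+(y − 126.4)²) = 185.42 ≈ 185.42 km. ✓

x ≈ -51.8 km, y ≈ -43.0 km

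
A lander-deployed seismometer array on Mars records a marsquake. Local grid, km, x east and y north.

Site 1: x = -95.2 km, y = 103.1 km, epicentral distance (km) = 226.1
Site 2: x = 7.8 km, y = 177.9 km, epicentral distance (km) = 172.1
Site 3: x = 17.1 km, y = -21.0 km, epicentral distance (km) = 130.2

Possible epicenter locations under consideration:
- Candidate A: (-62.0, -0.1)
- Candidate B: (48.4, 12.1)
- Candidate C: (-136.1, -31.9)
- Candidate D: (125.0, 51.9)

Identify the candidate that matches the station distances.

For each candidate, compare |candidate − station| to the reported distance:
Candidate A: residuals Site 1 117.7, Site 2 19.1, Site 3 48.4 → max 117.7 km
Candidate B: residuals Site 1 56.1, Site 2 1.4, Site 3 84.6 → max 84.6 km
Candidate C: residuals Site 1 85.0, Site 2 82.3, Site 3 23.4 → max 85.0 km
Candidate D: residuals Site 1 0.0, Site 2 0.0, Site 3 0.0 → max 0.0 km
Only Candidate D has all residuals ≈ 0.

Candidate D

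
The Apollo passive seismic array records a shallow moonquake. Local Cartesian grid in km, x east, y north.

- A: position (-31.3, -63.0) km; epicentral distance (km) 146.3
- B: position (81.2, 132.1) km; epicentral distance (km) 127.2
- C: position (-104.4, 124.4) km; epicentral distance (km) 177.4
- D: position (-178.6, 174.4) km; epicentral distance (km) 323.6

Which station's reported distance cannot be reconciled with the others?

C

Solve using three stations at a time. Using A, B, D (subtract circle equations pairwise → linear system) gives (x, y) ≈ (97.7, 6.0).
Distances from that point to each station vs reported:
  A: calculated 146.3 vs reported 146.3 → residual 0.0 km
  B: calculated 127.2 vs reported 127.2 → residual 0.0 km
  C: calculated 234.3 vs reported 177.4 → residual 56.9 km
  D: calculated 323.6 vs reported 323.6 → residual 0.0 km
A, B, D are mutually consistent (residuals ≈ 0); C is off by 56.9 km.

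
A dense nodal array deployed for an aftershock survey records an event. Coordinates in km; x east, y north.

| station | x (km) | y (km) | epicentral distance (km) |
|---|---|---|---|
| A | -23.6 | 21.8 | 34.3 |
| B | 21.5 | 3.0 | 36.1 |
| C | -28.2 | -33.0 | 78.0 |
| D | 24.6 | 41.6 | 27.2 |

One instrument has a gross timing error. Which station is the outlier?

D

Solve using three stations at a time. Using A, B, C (subtract circle equations pairwise → linear system) gives (x, y) ≈ (7.5, 36.4).
Distances from that point to each station vs reported:
  A: calculated 34.4 vs reported 34.3 → residual 0.1 km
  B: calculated 36.2 vs reported 36.1 → residual 0.1 km
  C: calculated 78.0 vs reported 78.0 → residual 0.0 km
  D: calculated 17.8 vs reported 27.2 → residual 9.4 km
A, B, C are mutually consistent (residuals ≈ 0); D is off by 9.4 km.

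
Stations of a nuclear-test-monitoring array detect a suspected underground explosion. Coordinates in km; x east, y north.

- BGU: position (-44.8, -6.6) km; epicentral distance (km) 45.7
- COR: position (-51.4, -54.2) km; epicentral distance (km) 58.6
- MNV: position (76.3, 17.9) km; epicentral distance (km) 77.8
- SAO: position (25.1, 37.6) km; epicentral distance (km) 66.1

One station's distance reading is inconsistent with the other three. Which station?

MNV

Solve using three stations at a time. Using BGU, COR, SAO (subtract circle equations pairwise → linear system) gives (x, y) ≈ (-2.0, -22.7).
Distances from that point to each station vs reported:
  BGU: calculated 45.7 vs reported 45.7 → residual 0.0 km
  COR: calculated 58.6 vs reported 58.6 → residual 0.0 km
  MNV: calculated 88.2 vs reported 77.8 → residual 10.4 km
  SAO: calculated 66.1 vs reported 66.1 → residual 0.0 km
BGU, COR, SAO are mutually consistent (residuals ≈ 0); MNV is off by 10.4 km.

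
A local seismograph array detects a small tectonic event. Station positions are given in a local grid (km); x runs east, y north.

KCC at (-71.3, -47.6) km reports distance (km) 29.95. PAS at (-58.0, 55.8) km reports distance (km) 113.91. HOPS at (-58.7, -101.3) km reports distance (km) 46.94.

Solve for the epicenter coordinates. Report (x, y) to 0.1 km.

(-42.9, -57.1)

Circle about each station: (x + 71.3)² + (y + 47.6)² = 29.95²; (x + 58.0)² + (y − 55.8)² = 113.91²; (x + 58.7)² + (y + 101.3)² = 46.94².
Subtracting pairs of circle equations eliminates x²+y² and gives linear equations (the radical axes):
26.6 x + 206.8 y = -12950.30
25.2 x − 107.4 y = 5051.57
Solving the 2×2 system: x ≈ -42.9, y ≈ -57.1 km.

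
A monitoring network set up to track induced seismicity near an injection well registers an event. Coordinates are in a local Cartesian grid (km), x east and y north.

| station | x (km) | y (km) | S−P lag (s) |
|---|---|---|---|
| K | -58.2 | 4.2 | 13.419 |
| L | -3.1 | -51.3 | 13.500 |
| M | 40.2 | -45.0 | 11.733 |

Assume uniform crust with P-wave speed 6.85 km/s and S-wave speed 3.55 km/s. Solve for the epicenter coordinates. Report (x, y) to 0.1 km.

Distance from S−P lag: d = Δt · v_P v_S / (v_P − v_S) = Δt · (6.85·3.55)/(6.85−3.55) ≈ 7.3689·Δt.
So d_K = 98.88, d_L = 99.48, d_M = 86.46 km.
Circle about each station: (x + 58.2)² + (y − 4.2)² = 98.88²; (x + 3.1)² + (y + 51.3)² = 99.48²; (x − 40.2)² + (y + 45.0)² = 86.46².
Subtracting the K equation from the L and M equations removes the quadratic terms:
110.2 x − 111.0 y = -882.60
196.8 x − 98.4 y = 2538.08
Solving the 2×2 system: x ≈ 33.5, y ≈ 41.2 km.

33.5 km east, 41.2 km north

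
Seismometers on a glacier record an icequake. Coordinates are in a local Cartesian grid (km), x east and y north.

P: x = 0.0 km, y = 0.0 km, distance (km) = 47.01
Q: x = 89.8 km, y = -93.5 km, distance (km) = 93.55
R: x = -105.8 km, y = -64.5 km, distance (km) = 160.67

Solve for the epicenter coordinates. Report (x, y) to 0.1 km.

x ≈ 45.7 km, y ≈ -11.0 km

Circle about each station: x² + y² = 47.01²; (x − 89.8)² + (y + 93.5)² = 93.55²; (x + 105.8)² + (y + 64.5)² = 160.67².
Subtracting pairs of circle equations eliminates x²+y² and gives linear equations (the radical axes):
179.6 x − 187.0 y = 10264.63
-211.6 x − 129.0 y = -8251.02
Solving the 2×2 system: x ≈ 45.7, y ≈ -11.0 km.
Check against P (with the unrounded x, y): √(x²+y²) = 47.00 ≈ 47.01 km. ✓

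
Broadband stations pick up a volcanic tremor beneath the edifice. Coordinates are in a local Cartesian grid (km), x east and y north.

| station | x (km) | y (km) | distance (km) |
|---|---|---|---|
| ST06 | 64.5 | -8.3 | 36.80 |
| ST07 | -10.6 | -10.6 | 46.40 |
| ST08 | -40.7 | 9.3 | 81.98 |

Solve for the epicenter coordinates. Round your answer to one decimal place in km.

x ≈ 32.8 km, y ≈ -27.0 km

Circle about each station: (x − 64.5)² + (y + 8.3)² = 36.80²; (x + 10.6)² + (y + 10.6)² = 46.40²; (x + 40.7)² + (y − 9.3)² = 81.98².
Subtracting the ST06 equation from the ST07 and ST08 equations removes the quadratic terms:
-150.2 x − 4.6 y = -4803.14
-210.4 x + 35.2 y = -7852.64
Solving the 2×2 system: x ≈ 32.8, y ≈ -27.0 km.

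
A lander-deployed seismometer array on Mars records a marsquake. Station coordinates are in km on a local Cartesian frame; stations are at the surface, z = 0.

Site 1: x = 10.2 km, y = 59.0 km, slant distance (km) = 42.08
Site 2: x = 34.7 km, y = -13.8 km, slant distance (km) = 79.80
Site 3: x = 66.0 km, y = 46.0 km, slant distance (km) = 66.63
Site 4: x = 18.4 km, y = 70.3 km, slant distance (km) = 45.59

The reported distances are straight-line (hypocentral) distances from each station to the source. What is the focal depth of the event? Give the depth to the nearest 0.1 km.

Each station gives a sphere (x−x_i)² + (y−y_i)² + z² = d_i² (stations at z=0).
Subtracting the Site 1 sphere from Site 2 and Site 3: z² cancels, leaving linear equations in x and y:
49.0 x − 145.6 y = -6787.82
111.6 x − 26.0 y = 218.13
Solving: x ≈ 13.906, y ≈ 51.300 km (keep extra digits for the depth step; rounded: 13.9, 51.3).
Then from the Site 1 sphere: z² = 42.08² − (x − 10.2)² − (y − 59.0)² with x = 13.906, y = 51.300, so z ≈ 41.203 ≈ 41.2 km.
Check against Site 4 (with the unrounded solution): distance 45.60 ≈ 45.59 km. ✓

41.2 km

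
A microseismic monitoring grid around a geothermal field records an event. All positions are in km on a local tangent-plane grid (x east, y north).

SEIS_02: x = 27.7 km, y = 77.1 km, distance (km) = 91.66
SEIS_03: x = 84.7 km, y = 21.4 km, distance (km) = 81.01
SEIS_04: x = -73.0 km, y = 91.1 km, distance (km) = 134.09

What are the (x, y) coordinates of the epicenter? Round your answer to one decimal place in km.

x ≈ 11.4 km, y ≈ -13.1 km

Circle about each station: (x − 27.7)² + (y − 77.1)² = 91.66²; (x − 84.7)² + (y − 21.4)² = 81.01²; (x + 73.0)² + (y − 91.1)² = 134.09².
Subtracting the SEIS_02 equation from the SEIS_03 and SEIS_04 equations removes the quadratic terms:
114.0 x − 111.4 y = 2759.29
-201.4 x + 28.0 y = -2662.06
Solving the 2×2 system: x ≈ 11.4, y ≈ -13.1 km.
Check against SEIS_02 (with the unrounded x, y): √((x − 27.7)²+(y − 77.1)²) = 91.67 ≈ 91.66 km. ✓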